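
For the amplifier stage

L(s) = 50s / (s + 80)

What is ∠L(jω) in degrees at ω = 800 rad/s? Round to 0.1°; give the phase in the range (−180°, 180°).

At s = jω = j800:
zero at origin: s = j800 → |·| = 800, ∠ = 90.00°
pole (s+80): 80 + j800 → |·| = √(80²+800²) = √646400 ≈ 803.99, ∠ = arctan(800/80) ≈ 84.29°
∠L = 90.00° − 84.29° = 5.71°

5.7°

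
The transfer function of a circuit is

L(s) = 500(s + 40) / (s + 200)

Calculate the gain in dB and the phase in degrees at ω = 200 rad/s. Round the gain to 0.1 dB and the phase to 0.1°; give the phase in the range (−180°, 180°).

51.1 dB, 33.7°

At s = jω = j200:
zero (s+40): 40 + j200 → |·| = √(40²+200²) = √41600 ≈ 203.96, ∠ = arctan(200/40) ≈ 78.69°
pole (s+200): 200 + j200 → |·| = √(200²+200²) = √80000 ≈ 282.84, ∠ = arctan(200/200) ≈ 45.00°
|L| = 500 · 203.96 / 282.84 ≈ 360.56
Gain = 20 log₁₀(360.56) ≈ 51.14 dB
∠L = 78.69° − 45.00° = 33.69°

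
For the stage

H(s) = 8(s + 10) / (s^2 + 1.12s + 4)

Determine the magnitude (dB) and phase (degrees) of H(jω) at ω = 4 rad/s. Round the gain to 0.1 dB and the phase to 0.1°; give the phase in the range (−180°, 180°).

At s = jω = j4:
zero (s+10): 10 + j4 → |·| = √(10²+4²) = √116 ≈ 10.77, ∠ = arctan(4/10) ≈ 21.80°
quadratic: (j4)² + 1.12·j4 + 4 = -12 + j4.48 → |·| ≈ 12.809, ∠ ≈ 159.53°
|H| = 8 · 10.77 / 12.809 ≈ 6.7265
Gain = 20 log₁₀(6.7265) ≈ 16.56 dB
∠H = 21.80° − 159.53° = -137.73°

16.6 dB, -137.7°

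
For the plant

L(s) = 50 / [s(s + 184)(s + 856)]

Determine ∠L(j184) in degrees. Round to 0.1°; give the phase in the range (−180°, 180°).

-147.1°

At s = jω = j184:
pole (s+184): 184 + j184 → |·| = √(184²+184²) = √67712 ≈ 260.22, ∠ = arctan(184/184) ≈ 45.00°
pole (s+856): 856 + j184 → |·| = √(856²+184²) = √766592 ≈ 875.55, ∠ = arctan(184/856) ≈ 12.13°
pole at origin: |s| = 184, ∠ = 90.00° (in denominator)
∠L = 0.00° − 147.13° = -147.13°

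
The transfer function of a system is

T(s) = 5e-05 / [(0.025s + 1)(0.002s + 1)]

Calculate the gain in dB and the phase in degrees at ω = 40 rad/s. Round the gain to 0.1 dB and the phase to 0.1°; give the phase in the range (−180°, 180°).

-89.1 dB, -49.6°

At ω = 40 rad/s:
pole (1 + j40·0.025) = 1 + j1 → |·| ≈ 1.4142, ∠ ≈ 45.00°
pole (1 + j40·0.002) = 1 + j0.08 → |·| ≈ 1.0032, ∠ ≈ 4.57°
|T| = 5e-05 · 1 / (1.4142 · 1.0032) ≈ 3.5243e-05
Gain = 20 log₁₀(3.5243e-05) ≈ -89.06 dB
∠T = (0°) − (45.00° + 4.57°) = -49.57°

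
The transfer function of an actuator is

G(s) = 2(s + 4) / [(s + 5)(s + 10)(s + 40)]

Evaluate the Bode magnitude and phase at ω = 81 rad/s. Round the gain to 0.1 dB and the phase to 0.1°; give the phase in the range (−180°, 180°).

-71.3 dB, -146.0°

At s = jω = j81:
zero (s+4): 4 + j81 → |·| = √(4²+81²) = √6577 ≈ 81.099, ∠ = arctan(81/4) ≈ 87.17°
pole (s+5): 5 + j81 → |·| = √(5²+81²) = √6586 ≈ 81.154, ∠ = arctan(81/5) ≈ 86.47°
pole (s+10): 10 + j81 → |·| = √(10²+81²) = √6661 ≈ 81.615, ∠ = arctan(81/10) ≈ 82.96°
pole (s+40): 40 + j81 → |·| = √(40²+81²) = √8161 ≈ 90.338, ∠ = arctan(81/40) ≈ 63.72°
|G| = 2 · 81.099 / 5.9834e+05 ≈ 0.00027108
Gain = 20 log₁₀(0.00027108) ≈ -71.34 dB
∠G = 87.17° − 233.15° = -145.98°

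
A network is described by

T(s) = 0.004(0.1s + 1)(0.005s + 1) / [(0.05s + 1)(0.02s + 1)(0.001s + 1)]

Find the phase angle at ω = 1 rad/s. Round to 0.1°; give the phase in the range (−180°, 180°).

1.9°

At ω = 1 rad/s:
zero (1 + j1·0.1) = 1 + j0.1 → |·| ≈ 1.005, ∠ ≈ 5.71°
zero (1 + j1·0.005) = 1 + j0.005 → |·| ≈ 1, ∠ ≈ 0.29°
pole (1 + j1·0.05) = 1 + j0.05 → |·| ≈ 1.0012, ∠ ≈ 2.86°
pole (1 + j1·0.02) = 1 + j0.02 → |·| ≈ 1.0002, ∠ ≈ 1.15°
pole (1 + j1·0.001) = 1 + j0.001 → |·| ≈ 1, ∠ ≈ 0.06°
∠T = (5.71° + 0.29°) − (2.86° + 1.15° + 0.06°) = 1.93°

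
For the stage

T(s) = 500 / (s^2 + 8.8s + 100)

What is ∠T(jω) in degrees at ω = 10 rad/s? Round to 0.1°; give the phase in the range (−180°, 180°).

-90.0°

At s = jω = j10:
quadratic: (j10)² + 8.8·j10 + 100 = 0 + j88 → |·| ≈ 88, ∠ ≈ 90.00°
∠T = 0.00° − 90.00° = -90.00°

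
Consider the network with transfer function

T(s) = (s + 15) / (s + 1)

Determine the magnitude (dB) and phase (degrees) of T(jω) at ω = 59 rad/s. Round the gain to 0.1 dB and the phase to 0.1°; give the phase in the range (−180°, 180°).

Substitute s = j59:
Numerator: (j59) + 15 = 15 + j59
Denominator: (j59) + 1 = 1 + j59
|N| = √(15² + 59²) ≈ 60.877, ∠N ≈ 75.74°
|D| = √(1² + 59²) ≈ 59.008, ∠D ≈ 89.03°
|T| = 60.877 / 59.008 ≈ 1.0317
Gain = 20 log₁₀(1.0317) ≈ 0.27 dB
∠T = 75.74° − 89.03° = -13.29°

0.3 dB, -13.3°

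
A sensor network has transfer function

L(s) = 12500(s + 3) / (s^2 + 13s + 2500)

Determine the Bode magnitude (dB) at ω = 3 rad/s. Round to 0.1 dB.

26.6 dB

At s = jω = j3:
zero (s+3): 3 + j3 → |·| = √(3²+3²) = √18 ≈ 4.2426, ∠ = arctan(3/3) ≈ 45.00°
quadratic: (j3)² + 13·j3 + 2500 = 2491 + j39 → |·| ≈ 2491.3, ∠ ≈ 0.90°
|L| = 12500 · 4.2426 / 2491.3 ≈ 21.287
Gain = 20 log₁₀(21.287) ≈ 26.56 dB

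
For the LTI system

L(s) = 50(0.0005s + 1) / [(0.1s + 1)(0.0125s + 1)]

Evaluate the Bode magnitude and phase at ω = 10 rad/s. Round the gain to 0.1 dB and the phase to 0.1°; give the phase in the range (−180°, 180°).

30.9 dB, -51.8°

At ω = 10 rad/s:
zero (1 + j10·0.0005) = 1 + j0.005 → |·| ≈ 1, ∠ ≈ 0.29°
pole (1 + j10·0.1) = 1 + j1 → |·| ≈ 1.4142, ∠ ≈ 45.00°
pole (1 + j10·0.0125) = 1 + j0.125 → |·| ≈ 1.0078, ∠ ≈ 7.13°
|L| = 50 · 1 / (1.4142 · 1.0078) ≈ 35.082
Gain = 20 log₁₀(35.082) ≈ 30.90 dB
∠L = (0.29°) − (45.00° + 7.13°) = -51.84°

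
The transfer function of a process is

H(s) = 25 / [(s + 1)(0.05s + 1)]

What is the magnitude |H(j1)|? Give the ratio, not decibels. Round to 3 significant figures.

At ω = 1 rad/s:
pole (1 + j1·1) = 1 + j1 → |·| ≈ 1.4142, ∠ ≈ 45.00°
pole (1 + j1·0.05) = 1 + j0.05 → |·| ≈ 1.0012, ∠ ≈ 2.86°
|H| = 25 · 1 / (1.4142 · 1.0012) ≈ 17.657

17.7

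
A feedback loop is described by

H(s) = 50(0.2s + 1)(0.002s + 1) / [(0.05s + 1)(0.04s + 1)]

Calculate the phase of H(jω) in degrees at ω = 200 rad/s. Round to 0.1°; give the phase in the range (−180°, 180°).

-56.8°

At ω = 200 rad/s:
zero (1 + j200·0.2) = 1 + j40 → |·| ≈ 40.012, ∠ ≈ 88.57°
zero (1 + j200·0.002) = 1 + j0.4 → |·| ≈ 1.077, ∠ ≈ 21.80°
pole (1 + j200·0.05) = 1 + j10 → |·| ≈ 10.05, ∠ ≈ 84.29°
pole (1 + j200·0.04) = 1 + j8 → |·| ≈ 8.0623, ∠ ≈ 82.87°
∠H = (88.57° + 21.80°) − (84.29° + 82.87°) = -56.79°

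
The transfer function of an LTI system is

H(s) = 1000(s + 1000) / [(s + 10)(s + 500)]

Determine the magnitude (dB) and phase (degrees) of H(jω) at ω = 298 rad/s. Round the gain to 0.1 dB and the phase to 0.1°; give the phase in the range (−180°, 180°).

At s = jω = j298:
zero (s+1000): 1000 + j298 → |·| = √(1000²+298²) = √1088804 ≈ 1043.5, ∠ = arctan(298/1000) ≈ 16.59°
pole (s+10): 10 + j298 → |·| = √(10²+298²) = √88904 ≈ 298.17, ∠ = arctan(298/10) ≈ 88.08°
pole (s+500): 500 + j298 → |·| = √(500²+298²) = √338804 ≈ 582.07, ∠ = arctan(298/500) ≈ 30.79°
|H| = 1000 · 1043.5 / 1.7356e+05 ≈ 6.0123
Gain = 20 log₁₀(6.0123) ≈ 15.58 dB
∠H = 16.59° − 118.87° = -102.28°

15.6 dB, -102.3°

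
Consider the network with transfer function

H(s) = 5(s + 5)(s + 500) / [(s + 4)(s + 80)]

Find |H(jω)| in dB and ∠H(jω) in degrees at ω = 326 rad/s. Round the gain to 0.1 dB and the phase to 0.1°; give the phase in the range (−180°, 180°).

19.0 dB, -43.3°

At s = jω = j326:
zero (s+5): 5 + j326 → |·| = √(5²+326²) = √106301 ≈ 326.04, ∠ = arctan(326/5) ≈ 89.12°
zero (s+500): 500 + j326 → |·| = √(500²+326²) = √356276 ≈ 596.89, ∠ = arctan(326/500) ≈ 33.10°
pole (s+4): 4 + j326 → |·| = √(4²+326²) = √106292 ≈ 326.02, ∠ = arctan(326/4) ≈ 89.30°
pole (s+80): 80 + j326 → |·| = √(80²+326²) = √112676 ≈ 335.67, ∠ = arctan(326/80) ≈ 76.21°
|H| = 5 · 1.9461e+05 / 1.0944e+05 ≈ 8.8912
Gain = 20 log₁₀(8.8912) ≈ 18.98 dB
∠H = 122.22° − 165.51° = -43.29°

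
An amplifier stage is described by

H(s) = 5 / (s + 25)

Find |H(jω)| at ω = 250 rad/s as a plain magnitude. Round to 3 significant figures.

At s = jω = j250:
pole (s+25): 25 + j250 → |·| = √(25²+250²) = √63125 ≈ 251.25, ∠ = arctan(250/25) ≈ 84.29°
|H| = 5 / 251.25 ≈ 0.0199

0.0199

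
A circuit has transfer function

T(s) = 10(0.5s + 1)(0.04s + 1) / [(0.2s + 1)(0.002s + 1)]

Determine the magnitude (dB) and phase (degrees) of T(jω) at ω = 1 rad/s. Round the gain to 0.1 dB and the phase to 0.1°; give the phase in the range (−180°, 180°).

At ω = 1 rad/s:
zero (1 + j1·0.5) = 1 + j0.5 → |·| ≈ 1.118, ∠ ≈ 26.57°
zero (1 + j1·0.04) = 1 + j0.04 → |·| ≈ 1.0008, ∠ ≈ 2.29°
pole (1 + j1·0.2) = 1 + j0.2 → |·| ≈ 1.0198, ∠ ≈ 11.31°
pole (1 + j1·0.002) = 1 + j0.002 → |·| ≈ 1, ∠ ≈ 0.11°
|T| = 10 · 1.118 · 1.0008 / (1.0198 · 1) ≈ 10.972
Gain = 20 log₁₀(10.972) ≈ 20.81 dB
∠T = (26.57° + 2.29°) − (11.31° + 0.11°) = 17.44°

20.8 dB, 17.4°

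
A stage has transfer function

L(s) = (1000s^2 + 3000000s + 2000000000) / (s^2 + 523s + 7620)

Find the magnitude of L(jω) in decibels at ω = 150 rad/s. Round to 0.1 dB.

Substitute s = j150:
Numerator: 1000(j150)^2 + 3000000(j150) + 2000000000 = 1977500000 + j450000000
Denominator: (j150)^2 + 523(j150) + 7620 = -14880 + j78450
|N| = √(1977500000² + 450000000²) ≈ 2.0281e+09, ∠N ≈ 12.82°
|D| = √(14880² + 78450²) ≈ 79849, ∠D ≈ 100.74°
|L| = 2.0281e+09 / 79849 ≈ 25399
Gain = 20 log₁₀(25399) ≈ 88.10 dB

88.1 dB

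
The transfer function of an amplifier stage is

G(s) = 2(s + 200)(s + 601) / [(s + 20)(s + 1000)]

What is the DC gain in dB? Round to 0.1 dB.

21.6 dB

G(0) = 2·200·601 / (20·1000) = 12.02
20 log₁₀(12.02) ≈ 21.60 dB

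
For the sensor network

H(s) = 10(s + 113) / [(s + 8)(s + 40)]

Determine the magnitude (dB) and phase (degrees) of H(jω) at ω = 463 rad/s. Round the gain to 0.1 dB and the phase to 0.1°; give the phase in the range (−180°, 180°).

At s = jω = j463:
zero (s+113): 113 + j463 → |·| = √(113²+463²) = √227138 ≈ 476.59, ∠ = arctan(463/113) ≈ 76.28°
pole (s+8): 8 + j463 → |·| = √(8²+463²) = √214433 ≈ 463.07, ∠ = arctan(463/8) ≈ 89.01°
pole (s+40): 40 + j463 → |·| = √(40²+463²) = √215969 ≈ 464.72, ∠ = arctan(463/40) ≈ 85.06°
|H| = 10 · 476.59 / 2.152e+05 ≈ 0.022146
Gain = 20 log₁₀(0.022146) ≈ -33.09 dB
∠H = 76.28° − 174.07° = -97.79°

-33.1 dB, -97.8°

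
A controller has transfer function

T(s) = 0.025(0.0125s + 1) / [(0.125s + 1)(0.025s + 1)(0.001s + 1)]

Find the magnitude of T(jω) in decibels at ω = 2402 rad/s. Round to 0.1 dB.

-95.9 dB

At ω = 2402 rad/s:
zero (1 + j2402·0.0125) = 1 + j30.025 → |·| ≈ 30.042, ∠ ≈ 88.09°
pole (1 + j2402·0.125) = 1 + j300.25 → |·| ≈ 300.25, ∠ ≈ 89.81°
pole (1 + j2402·0.025) = 1 + j60.05 → |·| ≈ 60.058, ∠ ≈ 89.05°
pole (1 + j2402·0.001) = 1 + j2.402 → |·| ≈ 2.6018, ∠ ≈ 67.40°
|T| = 0.025 · 30.042 / (300.25 · 60.058 · 2.6018) ≈ 1.6008e-05
Gain = 20 log₁₀(1.6008e-05) ≈ -95.91 dB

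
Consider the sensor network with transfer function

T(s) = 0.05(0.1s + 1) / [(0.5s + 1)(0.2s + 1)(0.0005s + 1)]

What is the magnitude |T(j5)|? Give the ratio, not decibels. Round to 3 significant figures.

At ω = 5 rad/s:
zero (1 + j5·0.1) = 1 + j0.5 → |·| ≈ 1.118, ∠ ≈ 26.57°
pole (1 + j5·0.5) = 1 + j2.5 → |·| ≈ 2.6926, ∠ ≈ 68.20°
pole (1 + j5·0.2) = 1 + j1 → |·| ≈ 1.4142, ∠ ≈ 45.00°
pole (1 + j5·0.0005) = 1 + j0.0025 → |·| ≈ 1, ∠ ≈ 0.14°
|T| = 0.05 · 1.118 / (2.6926 · 1.4142 · 1) ≈ 0.01468

0.0147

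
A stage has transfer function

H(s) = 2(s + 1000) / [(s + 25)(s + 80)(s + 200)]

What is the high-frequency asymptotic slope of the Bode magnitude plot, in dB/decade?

Each pole contributes −20 dB/decade at high frequency; each zero contributes +20 dB/decade.
Net: 1 zero(s) − 3 pole(s) → -40 dB/decade.

-40 dB/decade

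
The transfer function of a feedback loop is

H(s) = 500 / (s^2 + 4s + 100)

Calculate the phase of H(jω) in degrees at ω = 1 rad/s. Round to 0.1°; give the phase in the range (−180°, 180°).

-2.3°

At s = jω = j1:
quadratic: (j1)² + 4·j1 + 100 = 99 + j4 → |·| ≈ 99.081, ∠ ≈ 2.31°
∠H = 0.00° − 2.31° = -2.31°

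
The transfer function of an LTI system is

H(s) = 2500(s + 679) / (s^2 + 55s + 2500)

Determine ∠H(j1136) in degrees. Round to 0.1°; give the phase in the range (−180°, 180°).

-118.1°

At s = jω = j1136:
zero (s+679): 679 + j1136 → |·| = √(679²+1136²) = √1751537 ≈ 1323.5, ∠ = arctan(1136/679) ≈ 59.13°
quadratic: (j1136)² + 55·j1136 + 2500 = -1287996 + j62480 → |·| ≈ 1.2895e+06, ∠ ≈ 177.22°
∠H = 59.13° − 177.22° = -118.09°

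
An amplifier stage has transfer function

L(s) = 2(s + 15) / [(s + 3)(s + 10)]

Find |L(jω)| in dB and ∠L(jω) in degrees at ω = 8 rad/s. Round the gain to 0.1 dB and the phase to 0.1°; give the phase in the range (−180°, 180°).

At s = jω = j8:
zero (s+15): 15 + j8 → |·| = √(15²+8²) = √289 ≈ 17, ∠ = arctan(8/15) ≈ 28.07°
pole (s+3): 3 + j8 → |·| = √(3²+8²) = √73 ≈ 8.544, ∠ = arctan(8/3) ≈ 69.44°
pole (s+10): 10 + j8 → |·| = √(10²+8²) = √164 ≈ 12.806, ∠ = arctan(8/10) ≈ 38.66°
|L| = 2 · 17 / 109.41 ≈ 0.31076
Gain = 20 log₁₀(0.31076) ≈ -10.15 dB
∠L = 28.07° − 108.10° = -80.03°

-10.2 dB, -80.0°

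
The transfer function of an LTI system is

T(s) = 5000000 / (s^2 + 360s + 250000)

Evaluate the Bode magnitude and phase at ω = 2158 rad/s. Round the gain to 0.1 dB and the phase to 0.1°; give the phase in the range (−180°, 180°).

1.0 dB, -170.0°

At s = jω = j2158:
quadratic: (j2158)² + 360·j2158 + 250000 = -4406964 + j776880 → |·| ≈ 4.4749e+06, ∠ ≈ 170.00°
|T| = 5000000 / 4.4749e+06 ≈ 1.1173
Gain = 20 log₁₀(1.1173) ≈ 0.96 dB
∠T = 0.00° − 170.00° = -170.00°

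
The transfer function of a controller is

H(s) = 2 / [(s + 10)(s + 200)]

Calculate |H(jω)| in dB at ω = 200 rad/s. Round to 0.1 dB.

-89.0 dB

At s = jω = j200:
pole (s+10): 10 + j200 → |·| = √(10²+200²) = √40100 ≈ 200.25, ∠ = arctan(200/10) ≈ 87.14°
pole (s+200): 200 + j200 → |·| = √(200²+200²) = √80000 ≈ 282.84, ∠ = arctan(200/200) ≈ 45.00°
|H| = 2 / 56639 ≈ 3.5311e-05
Gain = 20 log₁₀(3.5311e-05) ≈ -89.04 dB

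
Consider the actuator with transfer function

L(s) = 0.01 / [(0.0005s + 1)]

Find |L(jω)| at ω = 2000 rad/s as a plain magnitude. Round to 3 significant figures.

At ω = 2000 rad/s:
pole (1 + j2000·0.0005) = 1 + j1 → |·| ≈ 1.4142, ∠ ≈ 45.00°
|L| = 0.01 · 1 / (1.4142) ≈ 0.0070711

0.00707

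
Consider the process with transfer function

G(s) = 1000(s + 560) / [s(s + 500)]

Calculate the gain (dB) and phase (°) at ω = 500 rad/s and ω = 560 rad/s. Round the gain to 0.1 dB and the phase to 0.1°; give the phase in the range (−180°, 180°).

ω = 500: 6.5 dB, -93.2°; ω = 560: 5.5 dB, -93.2°

At s = jω = j500:
zero (s+560): 560 + j500 → |·| = √(560²+500²) = √563600 ≈ 750.73, ∠ = arctan(500/560) ≈ 41.76°
pole (s+500): 500 + j500 → |·| = √(500²+500²) = √500000 ≈ 707.11, ∠ = arctan(500/500) ≈ 45.00°
pole at origin: |s| = 500, ∠ = 90.00° (in denominator)
|G| = 1000 · 750.73 / 3.5356e+05 ≈ 2.1233
Gain = 20 log₁₀(2.1233) ≈ 6.54 dB
∠G = 41.76° − 135.00° = -93.24°

At s = jω = j560:
zero (s+560): 560 + j560 → |·| = √(560²+560²) = √627200 ≈ 791.96, ∠ = arctan(560/560) ≈ 45.00°
pole (s+500): 500 + j560 → |·| = √(500²+560²) = √563600 ≈ 750.73, ∠ = arctan(560/500) ≈ 48.24°
pole at origin: |s| = 560, ∠ = 90.00° (in denominator)
|G| = 1000 · 791.96 / 4.2041e+05 ≈ 1.8838
Gain = 20 log₁₀(1.8838) ≈ 5.50 dB
∠G = 45.00° − 138.24° = -93.24°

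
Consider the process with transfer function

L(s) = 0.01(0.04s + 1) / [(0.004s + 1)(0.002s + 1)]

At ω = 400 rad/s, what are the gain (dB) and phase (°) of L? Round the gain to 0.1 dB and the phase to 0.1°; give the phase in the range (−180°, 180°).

-23.6 dB, -10.2°

At ω = 400 rad/s:
zero (1 + j400·0.04) = 1 + j16 → |·| ≈ 16.031, ∠ ≈ 86.42°
pole (1 + j400·0.004) = 1 + j1.6 → |·| ≈ 1.8868, ∠ ≈ 57.99°
pole (1 + j400·0.002) = 1 + j0.8 → |·| ≈ 1.2806, ∠ ≈ 38.66°
|L| = 0.01 · 16.031 / (1.8868 · 1.2806) ≈ 0.066347
Gain = 20 log₁₀(0.066347) ≈ -23.56 dB
∠L = (86.42°) − (57.99° + 38.66°) = -10.23°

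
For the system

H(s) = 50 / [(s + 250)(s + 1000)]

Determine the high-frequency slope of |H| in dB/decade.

Each pole contributes −20 dB/decade at high frequency; each zero contributes +20 dB/decade.
Net: 0 zero(s) − 2 pole(s) → -40 dB/decade.

-40 dB/decade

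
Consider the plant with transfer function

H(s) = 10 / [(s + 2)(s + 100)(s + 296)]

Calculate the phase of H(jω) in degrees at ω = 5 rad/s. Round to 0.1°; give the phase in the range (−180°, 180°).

At s = jω = j5:
pole (s+2): 2 + j5 → |·| = √(2²+5²) = √29 ≈ 5.3852, ∠ = arctan(5/2) ≈ 68.20°
pole (s+100): 100 + j5 → |·| = √(100²+5²) = √10025 ≈ 100.12, ∠ = arctan(5/100) ≈ 2.86°
pole (s+296): 296 + j5 → |·| = √(296²+5²) = √87641 ≈ 296.04, ∠ = arctan(5/296) ≈ 0.97°
∠H = 0.00° − 72.03° = -72.03°

-72.0°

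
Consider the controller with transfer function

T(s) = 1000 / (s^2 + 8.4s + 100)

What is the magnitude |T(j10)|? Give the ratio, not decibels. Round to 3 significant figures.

At s = jω = j10:
quadratic: (j10)² + 8.4·j10 + 100 = 0 + j84 → |·| ≈ 84, ∠ ≈ 90.00°
|T| = 1000 / 84 ≈ 11.905

11.9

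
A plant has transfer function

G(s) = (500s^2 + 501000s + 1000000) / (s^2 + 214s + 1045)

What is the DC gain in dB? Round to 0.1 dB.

G(0) = 1000000 / 1045 ≈ 956.94
20 log₁₀(956.94) ≈ 59.62 dB

59.6 dB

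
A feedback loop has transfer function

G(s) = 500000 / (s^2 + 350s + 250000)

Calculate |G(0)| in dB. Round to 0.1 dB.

6.0 dB

G(0) = 500000 / 250000 = 2
20 log₁₀(2) ≈ 6.02 dB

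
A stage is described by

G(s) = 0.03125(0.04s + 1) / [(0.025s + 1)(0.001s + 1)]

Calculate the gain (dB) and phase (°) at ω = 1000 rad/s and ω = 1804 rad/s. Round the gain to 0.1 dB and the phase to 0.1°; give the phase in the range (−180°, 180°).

At ω = 1000 rad/s:
zero (1 + j1000·0.04) = 1 + j40 → |·| ≈ 40.012, ∠ ≈ 88.57°
pole (1 + j1000·0.025) = 1 + j25 → |·| ≈ 25.02, ∠ ≈ 87.71°
pole (1 + j1000·0.001) = 1 + j1 → |·| ≈ 1.4142, ∠ ≈ 45.00°
|G| = 0.03125 · 40.012 / (25.02 · 1.4142) ≈ 0.035338
Gain = 20 log₁₀(0.035338) ≈ -29.04 dB
∠G = (88.57°) − (87.71° + 45.00°) = -44.14°

At ω = 1804 rad/s:
zero (1 + j1804·0.04) = 1 + j72.16 → |·| ≈ 72.167, ∠ ≈ 89.21°
pole (1 + j1804·0.025) = 1 + j45.1 → |·| ≈ 45.111, ∠ ≈ 88.73°
pole (1 + j1804·0.001) = 1 + j1.804 → |·| ≈ 2.0626, ∠ ≈ 61.00°
|G| = 0.03125 · 72.167 / (45.111 · 2.0626) ≈ 0.024238
Gain = 20 log₁₀(0.024238) ≈ -32.31 dB
∠G = (89.21°) − (88.73° + 61.00°) = -60.52°

ω = 1000: -29.0 dB, -44.1°; ω = 1804: -32.3 dB, -60.5°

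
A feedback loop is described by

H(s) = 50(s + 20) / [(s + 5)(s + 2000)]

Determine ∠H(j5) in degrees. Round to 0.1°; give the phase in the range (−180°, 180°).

-31.1°

At s = jω = j5:
zero (s+20): 20 + j5 → |·| = √(20²+5²) = √425 ≈ 20.616, ∠ = arctan(5/20) ≈ 14.04°
pole (s+5): 5 + j5 → |·| = √(5²+5²) = √50 ≈ 7.0711, ∠ = arctan(5/5) ≈ 45.00°
pole (s+2000): 2000 + j5 → |·| = √(2000²+5²) = √4000025 ≈ 2000, ∠ = arctan(5/2000) ≈ 0.14°
∠H = 14.04° − 45.14° = -31.10°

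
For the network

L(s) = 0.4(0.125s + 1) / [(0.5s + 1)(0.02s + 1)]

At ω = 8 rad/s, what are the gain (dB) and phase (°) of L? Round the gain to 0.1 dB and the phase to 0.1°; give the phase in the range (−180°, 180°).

At ω = 8 rad/s:
zero (1 + j8·0.125) = 1 + j1 → |·| ≈ 1.4142, ∠ ≈ 45.00°
pole (1 + j8·0.5) = 1 + j4 → |·| ≈ 4.1231, ∠ ≈ 75.96°
pole (1 + j8·0.02) = 1 + j0.16 → |·| ≈ 1.0127, ∠ ≈ 9.09°
|L| = 0.4 · 1.4142 / (4.1231 · 1.0127) ≈ 0.13548
Gain = 20 log₁₀(0.13548) ≈ -17.36 dB
∠L = (45.00°) − (75.96° + 9.09°) = -40.05°

-17.4 dB, -40.1°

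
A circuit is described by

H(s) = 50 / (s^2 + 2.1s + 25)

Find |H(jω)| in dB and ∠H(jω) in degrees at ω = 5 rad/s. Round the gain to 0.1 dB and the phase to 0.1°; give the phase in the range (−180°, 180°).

At s = jω = j5:
quadratic: (j5)² + 2.1·j5 + 25 = 0 + j10.5 → |·| ≈ 10.5, ∠ ≈ 90.00°
|H| = 50 / 10.5 ≈ 4.7619
Gain = 20 log₁₀(4.7619) ≈ 13.56 dB
∠H = 0.00° − 90.00° = -90.00°

13.6 dB, -90.0°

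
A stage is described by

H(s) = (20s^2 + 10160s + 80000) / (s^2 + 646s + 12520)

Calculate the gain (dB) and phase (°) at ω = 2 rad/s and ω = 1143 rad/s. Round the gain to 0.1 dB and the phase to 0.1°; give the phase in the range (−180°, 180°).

Substitute s = j2:
Numerator: 20(j2)^2 + 10160(j2) + 80000 = 79920 + j20320
Denominator: (j2)^2 + 646(j2) + 12520 = 12516 + j1292
|N| = √(79920² + 20320²) ≈ 82463, ∠N ≈ 14.27°
|D| = √(12516² + 1292²) ≈ 12583, ∠D ≈ 5.89°
|H| = 82463 / 12583 ≈ 6.5535
Gain = 20 log₁₀(6.5535) ≈ 16.33 dB
∠H = 14.27° − 5.89° = 8.38°

Substitute s = j1143:
Numerator: 20(j1143)^2 + 10160(j1143) + 80000 = -26048980 + j11612880
Denominator: (j1143)^2 + 646(j1143) + 12520 = -1293929 + j738378
|N| = √(26048980² + 11612880²) ≈ 2.852e+07, ∠N ≈ 155.97°
|D| = √(1293929² + 738378²) ≈ 1.4898e+06, ∠D ≈ 150.29°
|H| = 2.852e+07 / 1.4898e+06 ≈ 19.144
Gain = 20 log₁₀(19.144) ≈ 25.64 dB
∠H = 155.97° − 150.29° = 5.68°

ω = 2: 16.3 dB, 8.4°; ω = 1143: 25.6 dB, 5.7°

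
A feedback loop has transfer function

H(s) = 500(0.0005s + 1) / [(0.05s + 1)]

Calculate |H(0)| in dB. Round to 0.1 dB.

H(0) = 500 · 1 / 1 = 500
20 log₁₀(500) ≈ 53.98 dB

54.0 dB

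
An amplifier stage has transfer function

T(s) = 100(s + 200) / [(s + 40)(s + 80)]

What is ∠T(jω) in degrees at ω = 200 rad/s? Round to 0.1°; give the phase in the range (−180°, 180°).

-101.9°

At s = jω = j200:
zero (s+200): 200 + j200 → |·| = √(200²+200²) = √80000 ≈ 282.84, ∠ = arctan(200/200) ≈ 45.00°
pole (s+40): 40 + j200 → |·| = √(40²+200²) = √41600 ≈ 203.96, ∠ = arctan(200/40) ≈ 78.69°
pole (s+80): 80 + j200 → |·| = √(80²+200²) = √46400 ≈ 215.41, ∠ = arctan(200/80) ≈ 68.20°
∠T = 45.00° − 146.89° = -101.89°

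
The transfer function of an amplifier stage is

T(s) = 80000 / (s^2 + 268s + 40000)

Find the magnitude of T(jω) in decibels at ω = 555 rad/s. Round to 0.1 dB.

-11.7 dB

At s = jω = j555:
quadratic: (j555)² + 268·j555 + 40000 = -268025 + j148740 → |·| ≈ 3.0653e+05, ∠ ≈ 150.97°
|T| = 80000 / 3.0653e+05 ≈ 0.26099
Gain = 20 log₁₀(0.26099) ≈ -11.67 dB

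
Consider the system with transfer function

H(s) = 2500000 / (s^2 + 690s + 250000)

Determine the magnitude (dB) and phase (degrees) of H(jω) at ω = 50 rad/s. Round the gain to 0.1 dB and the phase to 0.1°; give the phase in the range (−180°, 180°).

20.0 dB, -7.9°

At s = jω = j50:
quadratic: (j50)² + 690·j50 + 250000 = 247500 + j34500 → |·| ≈ 2.4989e+05, ∠ ≈ 7.94°
|H| = 2500000 / 2.4989e+05 ≈ 10.004
Gain = 20 log₁₀(10.004) ≈ 20.00 dB
∠H = 0.00° − 7.94° = -7.94°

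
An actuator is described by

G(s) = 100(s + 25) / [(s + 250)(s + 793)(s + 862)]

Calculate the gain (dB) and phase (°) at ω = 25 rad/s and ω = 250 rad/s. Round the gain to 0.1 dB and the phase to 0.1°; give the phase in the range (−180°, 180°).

At s = jω = j25:
zero (s+25): 25 + j25 → |·| = √(25²+25²) = √1250 ≈ 35.355, ∠ = arctan(25/25) ≈ 45.00°
pole (s+250): 250 + j25 → |·| = √(250²+25²) = √63125 ≈ 251.25, ∠ = arctan(25/250) ≈ 5.71°
pole (s+793): 793 + j25 → |·| = √(793²+25²) = √629474 ≈ 793.39, ∠ = arctan(25/793) ≈ 1.81°
pole (s+862): 862 + j25 → |·| = √(862²+25²) = √743669 ≈ 862.36, ∠ = arctan(25/862) ≈ 1.66°
|G| = 100 · 35.355 / 1.719e+08 ≈ 2.0567e-05
Gain = 20 log₁₀(2.0567e-05) ≈ -93.74 dB
∠G = 45.00° − 9.18° = 35.82°

At s = jω = j250:
zero (s+25): 25 + j250 → |·| = √(25²+250²) = √63125 ≈ 251.25, ∠ = arctan(250/25) ≈ 84.29°
pole (s+250): 250 + j250 → |·| = √(250²+250²) = √125000 ≈ 353.55, ∠ = arctan(250/250) ≈ 45.00°
pole (s+793): 793 + j250 → |·| = √(793²+250²) = √691349 ≈ 831.47, ∠ = arctan(250/793) ≈ 17.50°
pole (s+862): 862 + j250 → |·| = √(862²+250²) = √805544 ≈ 897.52, ∠ = arctan(250/862) ≈ 16.17°
|G| = 100 · 251.25 / 2.6384e+08 ≈ 9.5228e-05
Gain = 20 log₁₀(9.5228e-05) ≈ -80.42 dB
∠G = 84.29° − 78.67° = 5.62°

ω = 25: -93.7 dB, 35.8°; ω = 250: -80.4 dB, 5.6°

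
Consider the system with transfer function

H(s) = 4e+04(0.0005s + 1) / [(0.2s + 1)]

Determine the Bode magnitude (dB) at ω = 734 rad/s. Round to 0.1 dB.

49.3 dB

At ω = 734 rad/s:
zero (1 + j734·0.0005) = 1 + j0.367 → |·| ≈ 1.0652, ∠ ≈ 20.15°
pole (1 + j734·0.2) = 1 + j146.8 → |·| ≈ 146.8, ∠ ≈ 89.61°
|H| = 4e+04 · 1.0652 / (146.8) ≈ 290.25
Gain = 20 log₁₀(290.25) ≈ 49.26 dB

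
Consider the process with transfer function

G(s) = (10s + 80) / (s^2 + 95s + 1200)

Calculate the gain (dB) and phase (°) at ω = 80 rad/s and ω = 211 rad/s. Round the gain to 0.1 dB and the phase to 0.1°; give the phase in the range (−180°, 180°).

ω = 80: -21.2 dB, -40.1°; ω = 211: -27.1 dB, -67.3°

Substitute s = j80:
Numerator: 10(j80) + 80 = 80 + j800
Denominator: (j80)^2 + 95(j80) + 1200 = -5200 + j7600
|N| = √(80² + 800²) ≈ 803.99, ∠N ≈ 84.29°
|D| = √(5200² + 7600²) ≈ 9208.7, ∠D ≈ 124.38°
|G| = 803.99 / 9208.7 ≈ 0.087308
Gain = 20 log₁₀(0.087308) ≈ -21.18 dB
∠G = 84.29° − 124.38° = -40.09°

Substitute s = j211:
Numerator: 10(j211) + 80 = 80 + j2110
Denominator: (j211)^2 + 95(j211) + 1200 = -43321 + j20045
|N| = √(80² + 2110²) ≈ 2111.5, ∠N ≈ 87.83°
|D| = √(43321² + 20045²) ≈ 47734, ∠D ≈ 155.17°
|G| = 2111.5 / 47734 ≈ 0.044235
Gain = 20 log₁₀(0.044235) ≈ -27.08 dB
∠G = 87.83° − 155.17° = -67.34°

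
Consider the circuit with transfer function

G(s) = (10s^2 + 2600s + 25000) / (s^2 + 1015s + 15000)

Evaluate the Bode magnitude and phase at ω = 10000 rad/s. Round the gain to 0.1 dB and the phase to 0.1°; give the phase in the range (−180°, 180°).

Substitute s = j10000:
Numerator: 10(j10000)^2 + 2600(j10000) + 25000 = -999975000 + j26000000
Denominator: (j10000)^2 + 1015(j10000) + 15000 = -99985000 + j10150000
|N| = √(999975000² + 26000000²) ≈ 1.0003e+09, ∠N ≈ 178.51°
|D| = √(99985000² + 10150000²) ≈ 1.005e+08, ∠D ≈ 174.20°
|G| = 1.0003e+09 / 1.005e+08 ≈ 9.9532
Gain = 20 log₁₀(9.9532) ≈ 19.96 dB
∠G = 178.51° − 174.20° = 4.31°

20.0 dB, 4.3°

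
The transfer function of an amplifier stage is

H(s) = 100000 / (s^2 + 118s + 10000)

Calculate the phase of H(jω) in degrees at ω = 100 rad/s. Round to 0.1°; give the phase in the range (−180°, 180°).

-90.0°

At s = jω = j100:
quadratic: (j100)² + 118·j100 + 10000 = 0 + j11800 → |·| ≈ 11800, ∠ ≈ 90.00°
∠H = 0.00° − 90.00° = -90.00°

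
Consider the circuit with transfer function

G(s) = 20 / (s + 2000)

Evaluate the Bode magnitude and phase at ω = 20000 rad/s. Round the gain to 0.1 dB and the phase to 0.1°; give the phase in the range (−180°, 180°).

Substitute s = j20000:
Numerator: 20 = 20 + j0
Denominator: (j20000) + 2000 = 2000 + j20000
|N| = √(20² + 0²) ≈ 20, ∠N ≈ 0.00°
|D| = √(2000² + 20000²) ≈ 20100, ∠D ≈ 84.29°
|G| = 20 / 20100 ≈ 0.00099502
Gain = 20 log₁₀(0.00099502) ≈ -60.04 dB
∠G = 0.00° − 84.29° = -84.29°

-60.0 dB, -84.3°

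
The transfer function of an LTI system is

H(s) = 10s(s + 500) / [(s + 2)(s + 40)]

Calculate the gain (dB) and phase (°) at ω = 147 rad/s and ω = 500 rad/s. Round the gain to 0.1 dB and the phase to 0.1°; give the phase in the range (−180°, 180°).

At s = jω = j147:
zero (s+500): 500 + j147 → |·| = √(500²+147²) = √271609 ≈ 521.16, ∠ = arctan(147/500) ≈ 16.38°
zero at origin: s = j147 → |·| = 147, ∠ = 90.00°
pole (s+2): 2 + j147 → |·| = √(2²+147²) = √21613 ≈ 147.01, ∠ = arctan(147/2) ≈ 89.22°
pole (s+40): 40 + j147 → |·| = √(40²+147²) = √23209 ≈ 152.35, ∠ = arctan(147/40) ≈ 74.78°
|H| = 10 · 76611 / 22397 ≈ 34.206
Gain = 20 log₁₀(34.206) ≈ 30.68 dB
∠H = 106.38° − 164.00° = -57.62°

At s = jω = j500:
zero (s+500): 500 + j500 → |·| = √(500²+500²) = √500000 ≈ 707.11, ∠ = arctan(500/500) ≈ 45.00°
zero at origin: s = j500 → |·| = 500, ∠ = 90.00°
pole (s+2): 2 + j500 → |·| = √(2²+500²) = √250004 ≈ 500, ∠ = arctan(500/2) ≈ 89.77°
pole (s+40): 40 + j500 → |·| = √(40²+500²) = √251600 ≈ 501.6, ∠ = arctan(500/40) ≈ 85.43°
|H| = 10 · 3.5356e+05 / 2.508e+05 ≈ 14.097
Gain = 20 log₁₀(14.097) ≈ 22.98 dB
∠H = 135.00° − 175.20° = -40.20°

ω = 147: 30.7 dB, -57.6°; ω = 500: 23.0 dB, -40.2°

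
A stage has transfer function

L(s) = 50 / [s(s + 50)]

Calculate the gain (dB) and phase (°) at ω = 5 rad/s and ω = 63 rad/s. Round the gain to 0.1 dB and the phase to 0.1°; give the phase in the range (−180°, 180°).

ω = 5: -14.0 dB, -95.7°; ω = 63: -40.1 dB, -141.6°

At s = jω = j5:
pole (s+50): 50 + j5 → |·| = √(50²+5²) = √2525 ≈ 50.249, ∠ = arctan(5/50) ≈ 5.71°
pole at origin: |s| = 5, ∠ = 90.00° (in denominator)
|L| = 50 / 251.25 ≈ 0.199
Gain = 20 log₁₀(0.199) ≈ -14.02 dB
∠L = 0.00° − 95.71° = -95.71°

At s = jω = j63:
pole (s+50): 50 + j63 → |·| = √(50²+63²) = √6469 ≈ 80.43, ∠ = arctan(63/50) ≈ 51.56°
pole at origin: |s| = 63, ∠ = 90.00° (in denominator)
|L| = 50 / 5067.1 ≈ 0.0098676
Gain = 20 log₁₀(0.0098676) ≈ -40.12 dB
∠L = 0.00° − 141.56° = -141.56°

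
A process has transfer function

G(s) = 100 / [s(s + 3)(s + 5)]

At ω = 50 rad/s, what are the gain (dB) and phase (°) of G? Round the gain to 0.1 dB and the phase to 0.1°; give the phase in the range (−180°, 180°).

At s = jω = j50:
pole (s+3): 3 + j50 → |·| = √(3²+50²) = √2509 ≈ 50.09, ∠ = arctan(50/3) ≈ 86.57°
pole (s+5): 5 + j50 → |·| = √(5²+50²) = √2525 ≈ 50.249, ∠ = arctan(50/5) ≈ 84.29°
pole at origin: |s| = 50, ∠ = 90.00° (in denominator)
|G| = 100 / 1.2585e+05 ≈ 0.0007946
Gain = 20 log₁₀(0.0007946) ≈ -62.00 dB
∠G = 0.00° − 260.86° = -260.86° ≡ 99.14° (principal value)

-62.0 dB, 99.1°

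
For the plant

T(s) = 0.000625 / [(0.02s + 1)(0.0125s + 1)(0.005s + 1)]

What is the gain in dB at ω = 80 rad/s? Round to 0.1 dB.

-73.3 dB

At ω = 80 rad/s:
pole (1 + j80·0.02) = 1 + j1.6 → |·| ≈ 1.8868, ∠ ≈ 57.99°
pole (1 + j80·0.0125) = 1 + j1 → |·| ≈ 1.4142, ∠ ≈ 45.00°
pole (1 + j80·0.005) = 1 + j0.4 → |·| ≈ 1.077, ∠ ≈ 21.80°
|T| = 0.000625 · 1 / (1.8868 · 1.4142 · 1.077) ≈ 0.00021748
Gain = 20 log₁₀(0.00021748) ≈ -73.25 dB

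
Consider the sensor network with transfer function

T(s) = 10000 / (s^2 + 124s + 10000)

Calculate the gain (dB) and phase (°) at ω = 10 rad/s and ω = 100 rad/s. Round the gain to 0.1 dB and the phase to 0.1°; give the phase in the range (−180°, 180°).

At s = jω = j10:
quadratic: (j10)² + 124·j10 + 10000 = 9900 + j1240 → |·| ≈ 9977.4, ∠ ≈ 7.14°
|T| = 10000 / 9977.4 ≈ 1.0023
Gain = 20 log₁₀(1.0023) ≈ 0.02 dB
∠T = 0.00° − 7.14° = -7.14°

At s = jω = j100:
quadratic: (j100)² + 124·j100 + 10000 = 0 + j12400 → |·| ≈ 12400, ∠ ≈ 90.00°
|T| = 10000 / 12400 ≈ 0.80645
Gain = 20 log₁₀(0.80645) ≈ -1.87 dB
∠T = 0.00° − 90.00° = -90.00°

ω = 10: 0.0 dB, -7.1°; ω = 100: -1.9 dB, -90.0°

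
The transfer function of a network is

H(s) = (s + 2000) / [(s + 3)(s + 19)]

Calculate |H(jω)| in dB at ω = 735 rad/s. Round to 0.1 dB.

-48.1 dB

At s = jω = j735:
zero (s+2000): 2000 + j735 → |·| = √(2000²+735²) = √4540225 ≈ 2130.8, ∠ = arctan(735/2000) ≈ 20.18°
pole (s+3): 3 + j735 → |·| = √(3²+735²) = √540234 ≈ 735.01, ∠ = arctan(735/3) ≈ 89.77°
pole (s+19): 19 + j735 → |·| = √(19²+735²) = √540586 ≈ 735.25, ∠ = arctan(735/19) ≈ 88.52°
|H| = 1 · 2130.8 / 5.4042e+05 ≈ 0.0039429
Gain = 20 log₁₀(0.0039429) ≈ -48.08 dB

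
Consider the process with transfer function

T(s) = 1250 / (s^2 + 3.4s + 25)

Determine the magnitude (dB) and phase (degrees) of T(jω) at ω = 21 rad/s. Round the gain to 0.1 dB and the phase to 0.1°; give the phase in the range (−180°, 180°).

At s = jω = j21:
quadratic: (j21)² + 3.4·j21 + 25 = -416 + j71.4 → |·| ≈ 422.08, ∠ ≈ 170.26°
|T| = 1250 / 422.08 ≈ 2.9615
Gain = 20 log₁₀(2.9615) ≈ 9.43 dB
∠T = 0.00° − 170.26° = -170.26°

9.4 dB, -170.3°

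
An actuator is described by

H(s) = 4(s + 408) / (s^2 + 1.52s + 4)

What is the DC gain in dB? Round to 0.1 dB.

52.2 dB

H(0) = 4·408 / 4 = 408
20 log₁₀(408) ≈ 52.21 dB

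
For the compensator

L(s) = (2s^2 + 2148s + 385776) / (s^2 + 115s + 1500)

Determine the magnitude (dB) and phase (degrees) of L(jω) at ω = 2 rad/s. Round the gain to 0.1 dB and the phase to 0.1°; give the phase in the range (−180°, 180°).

48.1 dB, -8.1°

Substitute s = j2:
Numerator: 2(j2)^2 + 2148(j2) + 385776 = 385768 + j4296
Denominator: (j2)^2 + 115(j2) + 1500 = 1496 + j230
|N| = √(385768² + 4296²) ≈ 3.8579e+05, ∠N ≈ 0.64°
|D| = √(1496² + 230²) ≈ 1513.6, ∠D ≈ 8.74°
|L| = 3.8579e+05 / 1513.6 ≈ 254.88
Gain = 20 log₁₀(254.88) ≈ 48.13 dB
∠L = 0.64° − 8.74° = -8.10°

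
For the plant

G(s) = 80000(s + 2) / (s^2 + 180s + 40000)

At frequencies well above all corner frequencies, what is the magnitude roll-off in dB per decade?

-20 dB/decade

Each pole contributes −20 dB/decade at high frequency; each zero contributes +20 dB/decade.
Net: 1 zero(s) − 2 pole(s) → -20 dB/decade.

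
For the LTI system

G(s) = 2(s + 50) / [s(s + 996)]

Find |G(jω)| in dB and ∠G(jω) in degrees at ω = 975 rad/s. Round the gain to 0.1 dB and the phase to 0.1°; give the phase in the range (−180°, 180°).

At s = jω = j975:
zero (s+50): 50 + j975 → |·| = √(50²+975²) = √953125 ≈ 976.28, ∠ = arctan(975/50) ≈ 87.06°
pole (s+996): 996 + j975 → |·| = √(996²+975²) = √1942641 ≈ 1393.8, ∠ = arctan(975/996) ≈ 44.39°
pole at origin: |s| = 975, ∠ = 90.00° (in denominator)
|G| = 2 · 976.28 / 1.359e+06 ≈ 0.0014368
Gain = 20 log₁₀(0.0014368) ≈ -56.85 dB
∠G = 87.06° − 134.39° = -47.33°

-56.9 dB, -47.3°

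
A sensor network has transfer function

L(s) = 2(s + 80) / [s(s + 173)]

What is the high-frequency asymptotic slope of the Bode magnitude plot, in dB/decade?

Each pole contributes −20 dB/decade at high frequency; each zero contributes +20 dB/decade.
Net: 1 zero(s) − 2 pole(s) → -20 dB/decade.

-20 dB/decade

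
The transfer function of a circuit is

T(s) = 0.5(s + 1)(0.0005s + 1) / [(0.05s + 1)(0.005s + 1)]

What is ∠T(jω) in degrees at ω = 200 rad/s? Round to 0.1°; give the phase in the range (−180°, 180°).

At ω = 200 rad/s:
zero (1 + j200·1) = 1 + j200 → |·| ≈ 200, ∠ ≈ 89.71°
zero (1 + j200·0.0005) = 1 + j0.1 → |·| ≈ 1.005, ∠ ≈ 5.71°
pole (1 + j200·0.05) = 1 + j10 → |·| ≈ 10.05, ∠ ≈ 84.29°
pole (1 + j200·0.005) = 1 + j1 → |·| ≈ 1.4142, ∠ ≈ 45.00°
∠T = (89.71° + 5.71°) − (84.29° + 45.00°) = -33.87°

-33.9°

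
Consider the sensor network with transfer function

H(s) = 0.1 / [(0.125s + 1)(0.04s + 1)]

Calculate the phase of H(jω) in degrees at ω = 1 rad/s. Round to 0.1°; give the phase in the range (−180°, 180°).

-9.4°

At ω = 1 rad/s:
pole (1 + j1·0.125) = 1 + j0.125 → |·| ≈ 1.0078, ∠ ≈ 7.13°
pole (1 + j1·0.04) = 1 + j0.04 → |·| ≈ 1.0008, ∠ ≈ 2.29°
∠H = (0°) − (7.13° + 2.29°) = -9.42°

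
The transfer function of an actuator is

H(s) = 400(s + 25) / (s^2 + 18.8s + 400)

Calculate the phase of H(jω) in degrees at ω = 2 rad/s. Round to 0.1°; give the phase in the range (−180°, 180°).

-0.9°

At s = jω = j2:
zero (s+25): 25 + j2 → |·| = √(25²+2²) = √629 ≈ 25.08, ∠ = arctan(2/25) ≈ 4.57°
quadratic: (j2)² + 18.8·j2 + 400 = 396 + j37.6 → |·| ≈ 397.78, ∠ ≈ 5.42°
∠H = 4.57° − 5.42° = -0.85°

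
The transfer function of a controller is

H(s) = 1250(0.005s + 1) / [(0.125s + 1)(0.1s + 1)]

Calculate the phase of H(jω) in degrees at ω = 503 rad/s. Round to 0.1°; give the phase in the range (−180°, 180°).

At ω = 503 rad/s:
zero (1 + j503·0.005) = 1 + j2.515 → |·| ≈ 2.7065, ∠ ≈ 68.32°
pole (1 + j503·0.125) = 1 + j62.875 → |·| ≈ 62.883, ∠ ≈ 89.09°
pole (1 + j503·0.1) = 1 + j50.3 → |·| ≈ 50.31, ∠ ≈ 88.86°
∠H = (68.32°) − (89.09° + 88.86°) = -109.63°

-109.6°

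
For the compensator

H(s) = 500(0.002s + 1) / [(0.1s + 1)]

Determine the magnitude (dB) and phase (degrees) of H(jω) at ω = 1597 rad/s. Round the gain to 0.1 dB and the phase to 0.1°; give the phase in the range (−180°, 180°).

At ω = 1597 rad/s:
zero (1 + j1597·0.002) = 1 + j3.194 → |·| ≈ 3.3469, ∠ ≈ 72.62°
pole (1 + j1597·0.1) = 1 + j159.7 → |·| ≈ 159.7, ∠ ≈ 89.64°
|H| = 500 · 3.3469 / (159.7) ≈ 10.479
Gain = 20 log₁₀(10.479) ≈ 20.41 dB
∠H = (72.62°) − (89.64°) = -17.02°

20.4 dB, -17.0°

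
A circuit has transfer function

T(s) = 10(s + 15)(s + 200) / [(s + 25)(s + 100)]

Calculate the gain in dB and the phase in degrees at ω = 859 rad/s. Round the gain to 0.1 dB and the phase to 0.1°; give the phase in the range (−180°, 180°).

At s = jω = j859:
zero (s+15): 15 + j859 → |·| = √(15²+859²) = √738106 ≈ 859.13, ∠ = arctan(859/15) ≈ 89.00°
zero (s+200): 200 + j859 → |·| = √(200²+859²) = √777881 ≈ 881.98, ∠ = arctan(859/200) ≈ 76.89°
pole (s+25): 25 + j859 → |·| = √(25²+859²) = √738506 ≈ 859.36, ∠ = arctan(859/25) ≈ 88.33°
pole (s+100): 100 + j859 → |·| = √(100²+859²) = √747881 ≈ 864.8, ∠ = arctan(859/100) ≈ 83.36°
|T| = 10 · 7.5774e+05 / 7.4317e+05 ≈ 10.196
Gain = 20 log₁₀(10.196) ≈ 20.17 dB
∠T = 165.89° − 171.69° = -5.80°

20.2 dB, -5.8°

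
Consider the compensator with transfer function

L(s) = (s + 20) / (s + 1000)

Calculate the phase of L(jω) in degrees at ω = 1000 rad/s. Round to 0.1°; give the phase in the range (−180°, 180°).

At s = jω = j1000:
zero (s+20): 20 + j1000 → |·| = √(20²+1000²) = √1000400 ≈ 1000.2, ∠ = arctan(1000/20) ≈ 88.85°
pole (s+1000): 1000 + j1000 → |·| = √(1000²+1000²) = √2000000 ≈ 1414.2, ∠ = arctan(1000/1000) ≈ 45.00°
∠L = 88.85° − 45.00° = 43.85°

43.9°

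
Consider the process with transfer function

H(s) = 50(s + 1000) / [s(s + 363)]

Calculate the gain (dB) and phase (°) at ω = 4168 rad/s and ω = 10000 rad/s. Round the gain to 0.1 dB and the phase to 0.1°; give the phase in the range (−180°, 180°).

ω = 4168: -38.2 dB, -98.5°; ω = 10000: -46.0 dB, -93.6°

At s = jω = j4168:
zero (s+1000): 1000 + j4168 → |·| = √(1000²+4168²) = √18372224 ≈ 4286.3, ∠ = arctan(4168/1000) ≈ 76.51°
pole (s+363): 363 + j4168 → |·| = √(363²+4168²) = √17503993 ≈ 4183.8, ∠ = arctan(4168/363) ≈ 85.02°
pole at origin: |s| = 4168, ∠ = 90.00° (in denominator)
|H| = 50 · 4286.3 / 1.7438e+07 ≈ 0.01229
Gain = 20 log₁₀(0.01229) ≈ -38.21 dB
∠H = 76.51° − 175.02° = -98.51°

At s = jω = j10000:
zero (s+1000): 1000 + j10000 → |·| = √(1000²+10000²) = √101000000 ≈ 10050, ∠ = arctan(10000/1000) ≈ 84.29°
pole (s+363): 363 + j10000 → |·| = √(363²+10000²) = √100131769 ≈ 10007, ∠ = arctan(10000/363) ≈ 87.92°
pole at origin: |s| = 10000, ∠ = 90.00° (in denominator)
|H| = 50 · 10050 / 1.0007e+08 ≈ 0.0050215
Gain = 20 log₁₀(0.0050215) ≈ -45.98 dB
∠H = 84.29° − 177.92° = -93.63°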